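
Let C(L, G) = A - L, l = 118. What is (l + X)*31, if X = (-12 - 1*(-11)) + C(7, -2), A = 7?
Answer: 3627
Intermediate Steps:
C(L, G) = 7 - L
X = -1 (X = (-12 - 1*(-11)) + (7 - 1*7) = (-12 + 11) + (7 - 7) = -1 + 0 = -1)
(l + X)*31 = (118 - 1)*31 = 117*31 = 3627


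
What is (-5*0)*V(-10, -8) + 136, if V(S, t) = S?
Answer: 136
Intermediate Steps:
(-5*0)*V(-10, -8) + 136 = -5*0*(-10) + 136 = 0*(-10) + 136 = 0 + 136 = 136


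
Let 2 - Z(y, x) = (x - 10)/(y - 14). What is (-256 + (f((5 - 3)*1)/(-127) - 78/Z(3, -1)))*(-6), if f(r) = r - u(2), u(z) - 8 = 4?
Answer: 254448/127 ≈ 2003.5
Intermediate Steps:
u(z) = 12 (u(z) = 8 + 4 = 12)
Z(y, x) = 2 - (-10 + x)/(-14 + y) (Z(y, x) = 2 - (x - 10)/(y - 14) = 2 - (-10 + x)/(-14 + y))
f(r) = -12 + r (f(r) = r - 1*12 = r - 12 = -12 + r)
(-256 + (f((5 - 3)*1)/(-127) - 78/Z(3, -1)))*(-6) = (-256 + ((-12 + (5 - 3)*1)/(-127) - 78*(-14 + 3)/(-18 - 1*(-1) + 2*3)))*(-6) = (-256 + ((-12 + 2*1)*(-1/127) - 78*(-11/(-18 + 1 + 6))))*(-6) = (-256 + ((-12 + 2)*(-1/127) - 78/((-1/11*(-11)))))*(-6) = (-256 + (-10*(-1/127) - 78/1))*(-6) = (-256 + (10/127 - 78*1))*(-6) = (-256 + (10/127 - 78))*(-6) = (-256 - 9896/127)*(-6) = -42408/127*(-6) = 254448/127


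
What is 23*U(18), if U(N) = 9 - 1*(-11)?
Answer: 460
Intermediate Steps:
U(N) = 20 (U(N) = 9 + 11 = 20)
23*U(18) = 23*20 = 460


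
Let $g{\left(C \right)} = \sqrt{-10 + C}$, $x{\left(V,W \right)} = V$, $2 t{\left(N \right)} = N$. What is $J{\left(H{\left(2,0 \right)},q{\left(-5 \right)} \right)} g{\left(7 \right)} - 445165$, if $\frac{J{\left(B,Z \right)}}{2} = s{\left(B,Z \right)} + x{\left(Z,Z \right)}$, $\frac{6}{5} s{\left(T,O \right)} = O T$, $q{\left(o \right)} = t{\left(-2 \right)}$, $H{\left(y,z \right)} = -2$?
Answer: $-445165 + \frac{4 i \sqrt{3}}{3} \approx -4.4517 \cdot 10^{5} + 2.3094 i$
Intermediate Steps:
$t{\left(N \right)} = \frac{N}{2}$
$q{\left(o \right)} = -1$ ($q{\left(o \right)} = \frac{1}{2} \left(-2\right) = -1$)
$s{\left(T,O \right)} = \frac{5 O T}{6}$
$J{\left(B,Z \right)} = 2 Z + \frac{5 B Z}{3}$ ($J{\left(B,Z \right)} = 2 \left(\frac{5 Z B}{6} + Z\right) = 2 \left(\frac{5 B Z}{6} + Z\right) = 2 \left(Z + \frac{5 B Z}{6}\right) = 2 Z + \frac{5 B Z}{3}$)
$J{\left(H{\left(2,0 \right)},q{\left(-5 \right)} \right)} g{\left(7 \right)} - 445165 = \frac{1}{3} \left(-1\right) \left(6 + 5 \left(-2\right)\right) \sqrt{-10 + 7} - 445165 = \frac{1}{3} \left(-1\right) \left(6 - 10\right) \sqrt{-3} - 445165 = \frac{1}{3} \left(-1\right) \left(-4\right) i \sqrt{3} - 445165 = \frac{4 i \sqrt{3}}{3} - 445165 = -445165 + \frac{4 i \sqrt{3}}{3}$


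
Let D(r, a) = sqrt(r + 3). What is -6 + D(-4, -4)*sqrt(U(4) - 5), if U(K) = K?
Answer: -7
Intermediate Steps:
D(r, a) = sqrt(3 + r)
-6 + D(-4, -4)*sqrt(U(4) - 5) = -6 + sqrt(3 - 4)*sqrt(4 - 5) = -6 + sqrt(-1)*sqrt(-1) = -6 + I*I = -6 - 1 = -7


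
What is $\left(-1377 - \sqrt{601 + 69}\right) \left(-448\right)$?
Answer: $616896 + 448 \sqrt{670} \approx 6.2849 \cdot 10^{5}$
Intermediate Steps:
$\left(-1377 - \sqrt{601 + 69}\right) \left(-448\right) = \left(-1377 - \sqrt{670}\right) \left(-448\right) = 616896 + 448 \sqrt{670}$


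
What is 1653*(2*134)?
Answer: 443004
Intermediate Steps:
1653*(2*134) = 1653*268 = 443004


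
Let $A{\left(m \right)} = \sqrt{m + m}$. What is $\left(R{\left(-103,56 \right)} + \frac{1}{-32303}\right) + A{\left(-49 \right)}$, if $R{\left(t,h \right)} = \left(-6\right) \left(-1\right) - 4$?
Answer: $\frac{64605}{32303} + 7 i \sqrt{2} \approx 2.0 + 9.8995 i$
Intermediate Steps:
$R{\left(t,h \right)} = 2$ ($R{\left(t,h \right)} = 6 - 4 = 2$)
$A{\left(m \right)} = \sqrt{2} \sqrt{m}$ ($A{\left(m \right)} = \sqrt{2 m} = \sqrt{2} \sqrt{m}$)
$\left(R{\left(-103,56 \right)} + \frac{1}{-32303}\right) + A{\left(-49 \right)} = \left(2 + \frac{1}{-32303}\right) + \sqrt{2} \sqrt{-49} = \left(2 - \frac{1}{32303}\right) + \sqrt{2} \cdot 7 i = \frac{64605}{32303} + 7 i \sqrt{2}$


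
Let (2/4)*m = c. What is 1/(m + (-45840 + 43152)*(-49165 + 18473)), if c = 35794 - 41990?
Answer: 1/82487704 ≈ 1.2123e-8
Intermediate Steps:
c = -6196
m = -12392 (m = 2*(-6196) = -12392)
1/(m + (-45840 + 43152)*(-49165 + 18473)) = 1/(-12392 + (-45840 + 43152)*(-49165 + 18473)) = 1/(-12392 - 2688*(-30692)) = 1/(-12392 + 82500096) = 1/82487704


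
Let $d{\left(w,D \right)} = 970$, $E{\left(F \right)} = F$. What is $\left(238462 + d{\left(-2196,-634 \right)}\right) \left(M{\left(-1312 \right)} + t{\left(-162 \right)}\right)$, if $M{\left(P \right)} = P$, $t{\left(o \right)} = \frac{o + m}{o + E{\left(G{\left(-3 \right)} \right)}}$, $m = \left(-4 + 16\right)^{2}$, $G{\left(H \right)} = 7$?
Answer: $- \frac{48686581744}{155} \approx -3.1411 \cdot 10^{8}$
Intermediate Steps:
$m = 144$ ($m = 12^{2} = 144$)
$t{\left(o \right)} = \frac{144 + o}{7 + o}$ ($t{\left(o \right)} = \frac{o + 144}{o + 7} = \frac{144 + o}{7 + o}$)
$\left(238462 + d{\left(-2196,-634 \right)}\right) \left(M{\left(-1312 \right)} + t{\left(-162 \right)}\right) = \left(238462 + 970\right) \left(-1312 + \frac{144 - 162}{7 - 162}\right) = 239432 \left(-1312 + \frac{1}{-155} \left(-18\right)\right) = 239432 \left(-1312 - - \frac{18}{155}\right) = 239432 \left(-1312 + \frac{18}{155}\right) = 239432 \left(- \frac{203342}{155}\right) = - \frac{48686581744}{155}$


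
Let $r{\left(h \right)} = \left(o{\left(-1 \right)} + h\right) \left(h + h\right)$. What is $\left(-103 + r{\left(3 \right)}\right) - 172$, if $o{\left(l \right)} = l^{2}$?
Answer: $-251$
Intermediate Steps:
$r{\left(h \right)} = 2 h \left(1 + h\right)$ ($r{\left(h \right)} = \left(\left(-1\right)^{2} + h\right) \left(h + h\right) = \left(1 + h\right) 2 h = 2 h \left(1 + h\right)$)
$\left(-103 + r{\left(3 \right)}\right) - 172 = \left(-103 + 2 \cdot 3 \left(1 + 3\right)\right) - 172 = \left(-103 + 2 \cdot 3 \cdot 4\right) - 172 = \left(-103 + 24\right) - 172 = -79 - 172 = -251$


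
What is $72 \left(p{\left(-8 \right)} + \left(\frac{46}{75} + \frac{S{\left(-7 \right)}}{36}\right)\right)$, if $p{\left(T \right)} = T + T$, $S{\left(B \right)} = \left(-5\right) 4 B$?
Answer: $- \frac{20696}{25} \approx -827.84$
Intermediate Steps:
$S{\left(B \right)} = - 20 B$
$p{\left(T \right)} = 2 T$
$72 \left(p{\left(-8 \right)} + \left(\frac{46}{75} + \frac{S{\left(-7 \right)}}{36}\right)\right) = 72 \left(2 \left(-8\right) + \left(\frac{46}{75} + \frac{\left(-20\right) \left(-7\right)}{36}\right)\right) = 72 \left(-16 + \left(46 \cdot \frac{1}{75} + 140 \cdot \frac{1}{36}\right)\right) = 72 \left(-16 + \left(\frac{46}{75} + \frac{35}{9}\right)\right) = 72 \left(-16 + \frac{1013}{225}\right) = 72 \left(- \frac{2587}{225}\right) = - \frac{20696}{25}$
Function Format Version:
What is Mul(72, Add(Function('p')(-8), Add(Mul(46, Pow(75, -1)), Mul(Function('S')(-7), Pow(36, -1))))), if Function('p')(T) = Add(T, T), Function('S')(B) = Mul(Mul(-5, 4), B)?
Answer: Rational(-20696, 25) ≈ -827.84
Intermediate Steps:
Function('S')(B) = Mul(-20, B)
Function('p')(T) = Mul(2, T)
Mul(72, Add(Function('p')(-8), Add(Mul(46, Pow(75, -1)), Mul(Function('S')(-7), Pow(36, -1))))) = Mul(72, Add(Mul(2, -8), Add(Mul(46, Pow(75, -1)), Mul(Mul(-20, -7), Pow(36, -1))))) = Mul(72, Add(-16, Add(Mul(46, Rational(1, 75)), Mul(140, Rational(1, 36))))) = Mul(72, Add(-16, Add(Rational(46, 75), Rational(35, 9)))) = Mul(72, Add(-16, Rational(1013, 225))) = Mul(72, Rational(-2587, 225)) = Rational(-20696, 25)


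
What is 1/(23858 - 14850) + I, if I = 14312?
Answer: 128922497/9008 ≈ 14312.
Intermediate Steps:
1/(23858 - 14850) + I = 1/(23858 - 14850) + 14312 = 1/9008 + 14312 = 128922497/9008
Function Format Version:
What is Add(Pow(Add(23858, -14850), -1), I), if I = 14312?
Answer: Rational(128922497, 9008) ≈ 14312.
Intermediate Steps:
Add(Pow(Add(23858, -14850), -1), I) = Add(Pow(Add(23858, -14850), -1), 14312) = Add(Pow(9008, -1), 14312) = Add(Rational(1, 9008), 14312) = Rational(128922497, 9008)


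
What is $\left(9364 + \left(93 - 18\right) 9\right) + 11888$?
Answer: $21927$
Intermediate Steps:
$\left(9364 + \left(93 - 18\right) 9\right) + 11888 = \left(9364 + 75 \cdot 9\right) + 11888 = \left(9364 + 675\right) + 11888 = 10039 + 11888 = 21927$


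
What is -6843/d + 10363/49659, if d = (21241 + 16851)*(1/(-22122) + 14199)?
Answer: 61993348240578589/297087169168611978 ≈ 0.20867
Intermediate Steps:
d = 5982544335742/11061 (d = 38092*(-1/22122 + 14199) = 38092*(314110277/22122) = 5982544335742/11061 ≈ 5.4087e+8)
-6843/d + 10363/49659 = -6843/5982544335742/11061 + 10363/49659 = -6843*11061/5982544335742 + 10363*(1/49659) = -75690423/5982544335742 + 10363/49659 = 61993348240578589/297087169168611978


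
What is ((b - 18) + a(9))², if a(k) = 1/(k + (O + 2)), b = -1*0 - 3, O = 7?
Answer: 142129/324 ≈ 438.67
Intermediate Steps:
b = -3 (b = 0 - 3 = -3)
a(k) = 1/(9 + k) (a(k) = 1/(k + (7 + 2)) = 1/(k + 9) = 1/(9 + k))
((b - 18) + a(9))² = ((-3 - 18) + 1/(9 + 9))² = (-21 + 1/18)² = (-377/18)² = 142129/324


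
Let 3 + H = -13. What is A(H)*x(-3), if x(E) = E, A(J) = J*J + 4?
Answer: -780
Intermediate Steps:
H = -16 (H = -3 - 13 = -16)
A(J) = 4 + J² (A(J) = J² + 4 = 4 + J²)
A(H)*x(-3) = (4 + (-16)²)*(-3) = (4 + 256)*(-3) = 260*(-3) = -780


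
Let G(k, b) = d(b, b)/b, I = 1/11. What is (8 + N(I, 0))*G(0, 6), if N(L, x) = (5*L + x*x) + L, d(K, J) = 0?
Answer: 0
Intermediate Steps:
I = 1/11 ≈ 0.090909
N(L, x) = x**2 + 6*L (N(L, x) = (5*L + x**2) + L = (x**2 + 5*L) + L = x**2 + 6*L)
G(k, b) = 0 (G(k, b) = 0/b = 0)
(8 + N(I, 0))*G(0, 6) = (8 + (0**2 + 6*(1/11)))*0 = (8 + (0 + 6/11))*0 = (8 + 6/11)*0 = (94/11)*0 = 0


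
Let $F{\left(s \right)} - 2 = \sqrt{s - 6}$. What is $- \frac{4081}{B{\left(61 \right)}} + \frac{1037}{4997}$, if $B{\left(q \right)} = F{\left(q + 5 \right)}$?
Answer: $\frac{2917399}{19988} - \frac{583 \sqrt{15}}{4} \approx -418.53$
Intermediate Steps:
$F{\left(s \right)} = 2 + \sqrt{-6 + s}$ ($F{\left(s \right)} = 2 + \sqrt{s - 6} = 2 + \sqrt{-6 + s}$)
$B{\left(q \right)} = 2 + \sqrt{-1 + q}$ ($B{\left(q \right)} = 2 + \sqrt{-6 + \left(q + 5\right)} = 2 + \sqrt{-6 + \left(5 + q\right)} = 2 + \sqrt{-1 + q}$)
$- \frac{4081}{B{\left(61 \right)}} + \frac{1037}{4997} = - \frac{4081}{2 + \sqrt{-1 + 61}} + \frac{1037}{4997} = - \frac{4081}{2 + \sqrt{60}} + 1037 \cdot \frac{1}{4997} = - \frac{4081}{2 + 2 \sqrt{15}} + \frac{1037}{4997} = \frac{1037}{4997} - \frac{4081}{2 + 2 \sqrt{15}}$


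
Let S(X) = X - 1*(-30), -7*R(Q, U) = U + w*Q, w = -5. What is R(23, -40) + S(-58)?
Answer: -41/7 ≈ -5.8571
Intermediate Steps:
R(Q, U) = -U/7 + 5*Q/7 (R(Q, U) = -(U - 5*Q)/7 = -U/7 + 5*Q/7)
S(X) = 30 + X (S(X) = X + 30 = 30 + X)
R(23, -40) + S(-58) = (-⅐*(-40) + (5/7)*23) + (30 - 58) = (40/7 + 115/7) - 28 = 155/7 - 28 = -41/7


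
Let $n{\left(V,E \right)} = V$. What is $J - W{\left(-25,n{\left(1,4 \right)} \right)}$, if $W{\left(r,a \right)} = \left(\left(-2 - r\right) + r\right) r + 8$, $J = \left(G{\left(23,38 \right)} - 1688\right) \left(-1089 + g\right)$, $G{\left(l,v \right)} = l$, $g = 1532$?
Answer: $-737653$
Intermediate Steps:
$J = -737595$ ($J = \left(23 - 1688\right) \left(-1089 + 1532\right) = \left(-1665\right) 443 = -737595$)
$W{\left(r,a \right)} = 8 - 2 r$ ($W{\left(r,a \right)} = - 2 r + 8 = 8 - 2 r$)
$J - W{\left(-25,n{\left(1,4 \right)} \right)} = -737595 - \left(8 - -50\right) = -737595 - \left(8 + 50\right) = -737595 - 58 = -737653$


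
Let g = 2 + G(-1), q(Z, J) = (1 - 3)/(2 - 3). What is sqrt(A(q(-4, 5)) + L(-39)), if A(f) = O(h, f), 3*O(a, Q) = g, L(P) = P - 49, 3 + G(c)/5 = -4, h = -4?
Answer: 3*I*sqrt(11) ≈ 9.9499*I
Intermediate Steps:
G(c) = -35 (G(c) = -15 + 5*(-4) = -15 - 20 = -35)
L(P) = -49 + P
q(Z, J) = 2 (q(Z, J) = -2/(-1) = -2*(-1) = 2)
g = -33 (g = 2 - 35 = -33)
O(a, Q) = -11 (O(a, Q) = (1/3)*(-33) = -11)
A(f) = -11
sqrt(A(q(-4, 5)) + L(-39)) = sqrt(-11 + (-49 - 39)) = sqrt(-11 - 88) = sqrt(-99) = 3*I*sqrt(11)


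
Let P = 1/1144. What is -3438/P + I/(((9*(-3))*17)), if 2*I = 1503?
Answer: -401173511/102 ≈ -3.9331e+6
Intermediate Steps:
I = 1503/2 (I = (½)*1503 = 1503/2 ≈ 751.50)
P = 1/1144 ≈ 0.00087413
-3438/P + I/(((9*(-3))*17)) = -3438/1/1144 + 1503/(2*(((9*(-3))*17))) = -3438*1144 + 1503/(2*((-27*17))) = -3933072 + (1503/2)/(-459) = -3933072 + (1503/2)*(-1/459) = -3933072 - 167/102 = -401173511/102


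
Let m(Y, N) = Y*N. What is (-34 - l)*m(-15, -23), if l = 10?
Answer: -15180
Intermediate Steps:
m(Y, N) = N*Y
(-34 - l)*m(-15, -23) = (-34 - 1*10)*(-23*(-15)) = (-34 - 10)*345 = -44*345 = -15180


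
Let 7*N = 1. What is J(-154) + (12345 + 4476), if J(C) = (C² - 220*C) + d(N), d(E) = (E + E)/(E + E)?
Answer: 74418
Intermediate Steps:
N = ⅐ (N = (⅐)*1 = ⅐ ≈ 0.14286)
d(E) = 1 (d(E) = (2*E)/((2*E)) = (2*E)*(1/(2*E)) = 1)
J(C) = 1 + C² - 220*C (J(C) = (C² - 220*C) + 1 = 1 + C² - 220*C)
J(-154) + (12345 + 4476) = (1 + (-154)² - 220*(-154)) + (12345 + 4476) = (1 + 23716 + 33880) + 16821 = 57597 + 16821 = 74418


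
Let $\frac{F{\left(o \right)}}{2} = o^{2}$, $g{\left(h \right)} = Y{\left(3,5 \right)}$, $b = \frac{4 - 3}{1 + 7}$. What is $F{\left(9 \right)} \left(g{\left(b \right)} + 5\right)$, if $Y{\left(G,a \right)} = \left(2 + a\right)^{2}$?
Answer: $8748$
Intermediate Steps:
$b = \frac{1}{8}$ ($b = 1 \cdot \frac{1}{8} = \frac{1}{8} \approx 0.125$)
$g{\left(h \right)} = 49$ ($g{\left(h \right)} = \left(2 + 5\right)^{2} = 7^{2} = 49$)
$F{\left(o \right)} = 2 o^{2}$
$F{\left(9 \right)} \left(g{\left(b \right)} + 5\right) = 2 \cdot 9^{2} \left(49 + 5\right) = 2 \cdot 81 \cdot 54 = 162 \cdot 54 = 8748$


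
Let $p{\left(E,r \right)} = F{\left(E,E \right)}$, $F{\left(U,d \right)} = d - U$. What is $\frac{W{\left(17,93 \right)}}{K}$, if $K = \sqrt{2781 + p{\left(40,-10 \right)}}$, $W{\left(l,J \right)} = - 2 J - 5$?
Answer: $- \frac{191 \sqrt{309}}{927} \approx -3.6219$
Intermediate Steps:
$p{\left(E,r \right)} = 0$ ($p{\left(E,r \right)} = E - E = 0$)
$W{\left(l,J \right)} = -5 - 2 J$
$K = 3 \sqrt{309}$ ($K = \sqrt{2781 + 0} = \sqrt{2781} = 3 \sqrt{309} \approx 52.735$)
$\frac{W{\left(17,93 \right)}}{K} = \frac{-5 - 186}{3 \sqrt{309}} = \left(-5 - 186\right) \frac{\sqrt{309}}{927} = - 191 \frac{\sqrt{309}}{927} = - \frac{191 \sqrt{309}}{927}$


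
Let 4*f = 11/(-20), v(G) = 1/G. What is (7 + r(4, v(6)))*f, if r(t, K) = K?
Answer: -473/480 ≈ -0.98542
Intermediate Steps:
v(G) = 1/G
f = -11/80 (f = (11/(-20))/4 = (11*(-1/20))/4 = (¼)*(-11/20) = -11/80 ≈ -0.13750)
(7 + r(4, v(6)))*f = (7 + 1/6)*(-11/80) = (7 + ⅙)*(-11/80) = (43/6)*(-11/80) = -473/480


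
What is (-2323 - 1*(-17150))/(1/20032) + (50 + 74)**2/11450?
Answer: 1700407814088/5725 ≈ 2.9701e+8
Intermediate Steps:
(-2323 - 1*(-17150))/(1/20032) + (50 + 74)**2/11450 = (-2323 + 17150)/(1/20032) + 124**2*(1/11450) = 14827*20032 + 15376*(1/11450) = 297014464 + 7688/5725 = 1700407814088/5725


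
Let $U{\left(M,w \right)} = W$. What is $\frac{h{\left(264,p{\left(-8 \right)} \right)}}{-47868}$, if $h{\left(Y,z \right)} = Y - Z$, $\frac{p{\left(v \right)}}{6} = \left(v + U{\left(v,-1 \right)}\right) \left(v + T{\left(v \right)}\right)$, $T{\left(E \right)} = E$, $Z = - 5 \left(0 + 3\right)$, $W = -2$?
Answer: $- \frac{93}{15956} \approx -0.0058285$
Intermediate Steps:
$U{\left(M,w \right)} = -2$
$Z = -15$ ($Z = \left(-5\right) 3 = -15$)
$p{\left(v \right)} = 12 v \left(-2 + v\right)$ ($p{\left(v \right)} = 6 \left(v - 2\right) \left(v + v\right) = 6 \left(-2 + v\right) 2 v = 6 \cdot 2 v \left(-2 + v\right) = 12 v \left(-2 + v\right)$)
$h{\left(Y,z \right)} = 15 + Y$ ($h{\left(Y,z \right)} = Y - -15 = Y + 15 = 15 + Y$)
$\frac{h{\left(264,p{\left(-8 \right)} \right)}}{-47868} = \frac{15 + 264}{-47868} = 279 \left(- \frac{1}{47868}\right) = - \frac{93}{15956}$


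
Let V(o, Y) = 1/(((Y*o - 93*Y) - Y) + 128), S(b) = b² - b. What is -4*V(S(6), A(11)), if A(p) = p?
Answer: 1/144 ≈ 0.0069444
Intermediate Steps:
V(o, Y) = 1/(128 - 94*Y + Y*o) (V(o, Y) = 1/(((-93*Y + Y*o) - Y) + 128) = 1/((-94*Y + Y*o) + 128) = 1/(128 - 94*Y + Y*o))
-4*V(S(6), A(11)) = -4/(128 - 94*11 + 11*(6*(-1 + 6))) = -4/(128 - 1034 + 11*(6*5)) = -4/(128 - 1034 + 11*30) = -4/(128 - 1034 + 330) = -4/(-576) = -4*(-1/576) = 1/144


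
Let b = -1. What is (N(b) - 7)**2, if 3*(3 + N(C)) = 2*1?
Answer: 784/9 ≈ 87.111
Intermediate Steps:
N(C) = -7/3 (N(C) = -3 + (2*1)/3 = -3 + (1/3)*2 = -3 + 2/3 = -7/3)
(N(b) - 7)**2 = (-7/3 - 7)**2 = (-28/3)**2 = 784/9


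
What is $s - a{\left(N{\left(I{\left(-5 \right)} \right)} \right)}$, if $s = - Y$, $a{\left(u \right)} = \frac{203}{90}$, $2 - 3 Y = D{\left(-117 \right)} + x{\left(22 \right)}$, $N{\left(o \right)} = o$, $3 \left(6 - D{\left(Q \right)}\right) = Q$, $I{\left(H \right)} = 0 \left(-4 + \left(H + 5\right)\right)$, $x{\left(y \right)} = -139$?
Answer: $- \frac{3083}{90} \approx -34.256$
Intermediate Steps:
$I{\left(H \right)} = 0$ ($I{\left(H \right)} = 0 \left(-4 + \left(5 + H\right)\right) = 0 \left(1 + H\right) = 0$)
$D{\left(Q \right)} = 6 - \frac{Q}{3}$
$Y = 32$ ($Y = \frac{2}{3} - \frac{\left(6 - -39\right) - 139}{3} = \frac{2}{3} - \frac{\left(6 + 39\right) - 139}{3} = \frac{2}{3} - \frac{45 - 139}{3} = \frac{2}{3} - - \frac{94}{3} = \frac{2}{3} + \frac{94}{3} = 32$)
$a{\left(u \right)} = \frac{203}{90}$ ($a{\left(u \right)} = 203 \cdot \frac{1}{90} = \frac{203}{90}$)
$s = -32$ ($s = \left(-1\right) 32 = -32$)
$s - a{\left(N{\left(I{\left(-5 \right)} \right)} \right)} = -32 - \frac{203}{90} = - \frac{3083}{90}$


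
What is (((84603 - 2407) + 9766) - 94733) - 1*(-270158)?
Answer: 267387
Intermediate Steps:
(((84603 - 2407) + 9766) - 94733) - 1*(-270158) = ((82196 + 9766) - 94733) + 270158 = (91962 - 94733) + 270158 = -2771 + 270158 = 267387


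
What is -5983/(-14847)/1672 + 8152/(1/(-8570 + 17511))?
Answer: 1809361093587871/24824184 ≈ 7.2887e+7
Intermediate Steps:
-5983/(-14847)/1672 + 8152/(1/(-8570 + 17511)) = -5983*(-1/14847)*(1/1672) + 8152/(1/8941) = (5983/14847)*(1/1672) + 8152/(1/8941) = 5983/24824184 + 8152*8941 = 5983/24824184 + 72887032 = 1809361093587871/24824184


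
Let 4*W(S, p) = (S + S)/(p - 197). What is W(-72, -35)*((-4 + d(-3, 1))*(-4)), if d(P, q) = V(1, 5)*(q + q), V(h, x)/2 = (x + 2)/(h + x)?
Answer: -12/29 ≈ -0.41379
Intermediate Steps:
V(h, x) = 2*(2 + x)/(h + x) (V(h, x) = 2*((x + 2)/(h + x)) = 2*((2 + x)/(h + x)) = 2*(2 + x)/(h + x))
W(S, p) = S/(2*(-197 + p)) (W(S, p) = ((S + S)/(p - 197))/4 = ((2*S)/(-197 + p))/4 = (2*S/(-197 + p))/4 = S/(2*(-197 + p)))
d(P, q) = 14*q/3 (d(P, q) = (2*(2 + 5)/(1 + 5))*(q + q) = (2*7/6)*(2*q) = (2*(⅙)*7)*(2*q) = 7*(2*q)/3 = 14*q/3)
W(-72, -35)*((-4 + d(-3, 1))*(-4)) = ((½)*(-72)/(-197 - 35))*((-4 + (14/3)*1)*(-4)) = ((½)*(-72)/(-232))*((-4 + 14/3)*(-4)) = ((½)*(-72)*(-1/232))*((⅔)*(-4)) = (9/58)*(-8/3) = -12/29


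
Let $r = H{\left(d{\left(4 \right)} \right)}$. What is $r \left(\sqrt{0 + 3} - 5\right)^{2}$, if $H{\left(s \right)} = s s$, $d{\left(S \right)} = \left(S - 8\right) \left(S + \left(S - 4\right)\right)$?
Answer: $7168 - 2560 \sqrt{3} \approx 2733.9$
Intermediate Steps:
$d{\left(S \right)} = \left(-8 + S\right) \left(-4 + 2 S\right)$ ($d{\left(S \right)} = \left(-8 + S\right) \left(S + \left(-4 + S\right)\right) = \left(-8 + S\right) \left(-4 + 2 S\right)$)
$H{\left(s \right)} = s^{2}$
$r = 256$ ($r = \left(32 - 80 + 2 \cdot 4^{2}\right)^{2} = \left(32 - 80 + 2 \cdot 16\right)^{2} = \left(32 - 80 + 32\right)^{2} = \left(-16\right)^{2} = 256$)
$r \left(\sqrt{0 + 3} - 5\right)^{2} = 256 \left(\sqrt{0 + 3} - 5\right)^{2} = 256 \left(\sqrt{3} - 5\right)^{2} = 256 \left(-5 + \sqrt{3}\right)^{2}$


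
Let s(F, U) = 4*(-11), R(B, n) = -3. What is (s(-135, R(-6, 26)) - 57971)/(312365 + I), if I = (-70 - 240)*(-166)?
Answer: -11603/72765 ≈ -0.15946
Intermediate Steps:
s(F, U) = -44
I = 51460 (I = -310*(-166) = 51460)
(s(-135, R(-6, 26)) - 57971)/(312365 + I) = (-44 - 57971)/(312365 + 51460) = -58015/363825 = -58015*1/363825 = -11603/72765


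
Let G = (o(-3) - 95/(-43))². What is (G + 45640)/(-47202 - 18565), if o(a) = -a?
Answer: -6495272/9354091 ≈ -0.69438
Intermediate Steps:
G = 50176/1849 (G = (-1*(-3) - 95/(-43))² = (3 - 95*(-1/43))² = (3 + 95/43)² = (224/43)² = 50176/1849 ≈ 27.137)
(G + 45640)/(-47202 - 18565) = (50176/1849 + 45640)/(-47202 - 18565) = (84438536/1849)/(-65767) = (84438536/1849)*(-1/65767) = -6495272/9354091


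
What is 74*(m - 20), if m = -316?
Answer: -24864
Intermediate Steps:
74*(m - 20) = 74*(-316 - 20) = 74*(-336) = -24864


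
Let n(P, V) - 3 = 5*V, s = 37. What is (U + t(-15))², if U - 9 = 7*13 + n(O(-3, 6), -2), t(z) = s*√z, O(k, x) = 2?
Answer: -11886 + 6882*I*√15 ≈ -11886.0 + 26654.0*I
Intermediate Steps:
n(P, V) = 3 + 5*V
t(z) = 37*√z
U = 93 (U = 9 + (7*13 + (3 + 5*(-2))) = 9 + (91 + (3 - 10)) = 9 + (91 - 7) = 9 + 84 = 93)
(U + t(-15))² = (93 + 37*√(-15))² = (93 + 37*(I*√15))² = (93 + 37*I*√15)²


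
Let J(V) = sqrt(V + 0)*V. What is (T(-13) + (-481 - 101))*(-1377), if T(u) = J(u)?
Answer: 801414 + 17901*I*sqrt(13) ≈ 8.0141e+5 + 64543.0*I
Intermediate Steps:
J(V) = V**(3/2) (J(V) = sqrt(V)*V = V**(3/2))
T(u) = u**(3/2)
(T(-13) + (-481 - 101))*(-1377) = ((-13)**(3/2) + (-481 - 101))*(-1377) = (-13*I*sqrt(13) - 582)*(-1377) = (-582 - 13*I*sqrt(13))*(-1377) = 801414 + 17901*I*sqrt(13)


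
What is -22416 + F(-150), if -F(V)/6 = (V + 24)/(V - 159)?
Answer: -2309100/103 ≈ -22418.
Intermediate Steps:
F(V) = -6*(24 + V)/(-159 + V) (F(V) = -6*(V + 24)/(V - 159) = -6*(24 + V)/(-159 + V))
-22416 + F(-150) = -22416 + 6*(-24 - 1*(-150))/(-159 - 150) = -22416 + 6*(-24 + 150)/(-309) = -22416 + 6*(-1/309)*126 = -22416 - 252/103 = -2309100/103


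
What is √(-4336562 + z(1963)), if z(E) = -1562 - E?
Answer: I*√4340087 ≈ 2083.3*I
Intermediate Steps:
√(-4336562 + z(1963)) = √(-4336562 + (-1562 - 1*1963)) = √(-4336562 + (-1562 - 1963)) = √(-4336562 - 3525) = √(-4340087) = I*√4340087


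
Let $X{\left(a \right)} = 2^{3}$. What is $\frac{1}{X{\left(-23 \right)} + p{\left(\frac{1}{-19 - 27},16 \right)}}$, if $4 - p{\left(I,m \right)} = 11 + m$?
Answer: $- \frac{1}{15} \approx -0.066667$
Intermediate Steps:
$p{\left(I,m \right)} = -7 - m$ ($p{\left(I,m \right)} = 4 - \left(11 + m\right) = -7 - m$)
$X{\left(a \right)} = 8$
$\frac{1}{X{\left(-23 \right)} + p{\left(\frac{1}{-19 - 27},16 \right)}} = \frac{1}{8 - 23} = \frac{1}{-15} = - \frac{1}{15}$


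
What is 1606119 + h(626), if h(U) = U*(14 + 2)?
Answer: 1616135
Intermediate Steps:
h(U) = 16*U (h(U) = U*16 = 16*U)
1606119 + h(626) = 1606119 + 16*626 = 1606119 + 10016 = 1616135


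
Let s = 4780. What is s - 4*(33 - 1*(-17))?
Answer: 4580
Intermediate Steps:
s - 4*(33 - 1*(-17)) = 4780 - 4*(33 - 1*(-17)) = 4780 - 4*(33 + 17) = 4780 - 4*50 = 4780 - 1*200 = 4780 - 200 = 4580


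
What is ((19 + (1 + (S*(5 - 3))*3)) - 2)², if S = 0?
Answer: 324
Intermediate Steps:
((19 + (1 + (S*(5 - 3))*3)) - 2)² = ((19 + (1 + (0*(5 - 3))*3)) - 2)² = ((19 + (1 + (0*2)*3)) - 2)² = ((19 + (1 + 0*3)) - 2)² = ((19 + (1 + 0)) - 2)² = ((19 + 1) - 2)² = (20 - 2)² = 18² = 324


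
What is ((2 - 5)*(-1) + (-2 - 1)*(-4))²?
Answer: 225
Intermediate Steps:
((2 - 5)*(-1) + (-2 - 1)*(-4))² = (-3*(-1) - 3*(-4))² = (3 + 12)² = 15² = 225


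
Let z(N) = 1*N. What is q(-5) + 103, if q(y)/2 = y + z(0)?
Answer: 93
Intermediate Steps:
z(N) = N
q(y) = 2*y (q(y) = 2*(y + 0) = 2*y)
q(-5) + 103 = 2*(-5) + 103 = -10 + 103 = 93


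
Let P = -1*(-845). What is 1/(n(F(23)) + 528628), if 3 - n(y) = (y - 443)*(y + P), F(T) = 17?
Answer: 1/895843 ≈ 1.1163e-6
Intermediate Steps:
P = 845
n(y) = 3 - (-443 + y)*(845 + y) (n(y) = 3 - (y - 443)*(y + 845) = 3 - (-443 + y)*(845 + y))
1/(n(F(23)) + 528628) = 1/((374338 - 1*17² - 402*17) + 528628) = 1/((374338 - 1*289 - 6834) + 528628) = 1/((374338 - 289 - 6834) + 528628) = 1/(367215 + 528628) = 1/895843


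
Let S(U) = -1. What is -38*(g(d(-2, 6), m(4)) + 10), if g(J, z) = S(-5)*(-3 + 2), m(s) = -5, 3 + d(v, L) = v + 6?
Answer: -418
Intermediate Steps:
d(v, L) = 3 + v (d(v, L) = -3 + (v + 6) = -3 + (6 + v) = 3 + v)
g(J, z) = 1 (g(J, z) = -(-3 + 2) = -1*(-1) = 1)
-38*(g(d(-2, 6), m(4)) + 10) = -38*(1 + 10) = -38*11 = -418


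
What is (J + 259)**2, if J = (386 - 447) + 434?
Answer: 399424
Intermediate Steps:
J = 373 (J = -61 + 434 = 373)
(J + 259)**2 = (373 + 259)**2 = 632**2 = 399424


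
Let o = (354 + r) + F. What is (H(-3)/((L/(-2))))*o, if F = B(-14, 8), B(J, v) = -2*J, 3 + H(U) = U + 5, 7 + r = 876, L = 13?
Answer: 2502/13 ≈ 192.46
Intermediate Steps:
r = 869 (r = -7 + 876 = 869)
H(U) = 2 + U (H(U) = -3 + (U + 5) = -3 + (5 + U) = 2 + U)
F = 28 (F = -2*(-14) = 28)
o = 1251 (o = (354 + 869) + 28 = 1223 + 28 = 1251)
(H(-3)/((L/(-2))))*o = ((2 - 3)/((13/(-2))))*1251 = -1/(13*(-½))*1251 = -1/(-13/2)*1251 = -1*(-2/13)*1251 = (2/13)*1251 = 2502/13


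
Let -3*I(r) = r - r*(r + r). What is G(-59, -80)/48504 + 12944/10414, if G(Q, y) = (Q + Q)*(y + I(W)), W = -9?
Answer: 164024843/126280164 ≈ 1.2989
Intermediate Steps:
I(r) = -r/3 + 2*r²/3 (I(r) = -(r - r*(r + r))/3 = -(r - r*2*r)/3 = -(r - 2*r²)/3 = -r/3 + 2*r²/3)
G(Q, y) = 2*Q*(57 + y) (G(Q, y) = (Q + Q)*(y + (⅓)*(-9)*(-1 + 2*(-9))) = (2*Q)*(y + (⅓)*(-9)*(-1 - 18)) = (2*Q)*(y + (⅓)*(-9)*(-19)) = (2*Q)*(y + 57) = (2*Q)*(57 + y) = 2*Q*(57 + y))
G(-59, -80)/48504 + 12944/10414 = (2*(-59)*(57 - 80))/48504 + 12944/10414 = (2*(-59)*(-23))*(1/48504) + 12944*(1/10414) = 2714*(1/48504) + 6472/5207 = 1357/24252 + 6472/5207 = 164024843/126280164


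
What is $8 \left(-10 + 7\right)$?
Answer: $-24$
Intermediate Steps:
$8 \left(-10 + 7\right) = 8 \left(-3\right) = -24$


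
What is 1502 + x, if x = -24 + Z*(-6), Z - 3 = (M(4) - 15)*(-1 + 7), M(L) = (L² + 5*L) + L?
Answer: 560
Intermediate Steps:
M(L) = L² + 6*L
Z = 153 (Z = 3 + (4*(6 + 4) - 15)*(-1 + 7) = 3 + (4*10 - 15)*6 = 3 + (40 - 15)*6 = 3 + 25*6 = 3 + 150 = 153)
x = -942 (x = -24 + 153*(-6) = -24 - 918 = -942)
1502 + x = 1502 - 942 = 560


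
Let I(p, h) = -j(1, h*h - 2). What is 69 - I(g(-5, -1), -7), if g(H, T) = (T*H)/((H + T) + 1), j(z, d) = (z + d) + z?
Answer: 118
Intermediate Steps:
j(z, d) = d + 2*z (j(z, d) = (d + z) + z = d + 2*z)
g(H, T) = H*T/(1 + H + T) (g(H, T) = (H*T)/(1 + H + T) = H*T/(1 + H + T))
I(p, h) = -h**2 (I(p, h) = -((h*h - 2) + 2*1) = -((h**2 - 2) + 2) = -((-2 + h**2) + 2) = -h**2)
69 - I(g(-5, -1), -7) = 69 - (-1)*(-7)**2 = 69 - (-1)*49 = 69 - 1*(-49) = 69 + 49 = 118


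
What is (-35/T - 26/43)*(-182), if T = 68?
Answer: 297843/1462 ≈ 203.72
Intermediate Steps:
(-35/T - 26/43)*(-182) = (-35/68 - 26/43)*(-182) = -3273/2924*(-182) = 297843/1462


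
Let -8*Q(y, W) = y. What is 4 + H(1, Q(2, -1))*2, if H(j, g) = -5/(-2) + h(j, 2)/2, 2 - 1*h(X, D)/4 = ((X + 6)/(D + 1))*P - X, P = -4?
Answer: 175/3 ≈ 58.333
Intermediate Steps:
Q(y, W) = -y/8
h(X, D) = 8 + 4*X + 16*(6 + X)/(1 + D) (h(X, D) = 8 - 4*(((X + 6)/(D + 1))*(-4) - X) = 8 - 4*(((6 + X)/(1 + D))*(-4) - X) = 8 - 4*(-4*(6 + X)/(1 + D) - X) = 8 - 4*(-X - 4*(6 + X)/(1 + D)) = 8 + (4*X + 16*(6 + X)/(1 + D)) = 8 + 4*X + 16*(6 + X)/(1 + D))
H(j, g) = 45/2 + 14*j/3 (H(j, g) = -5/(-2) + (4*(26 + 2*2 + 5*j + 2*j)/(1 + 2))/2 = -5*(-1/2) + (4*(26 + 4 + 5*j + 2*j)/3)*(1/2) = 5/2 + (4*(1/3)*(30 + 7*j))*(1/2) = 5/2 + (40 + 28*j/3)*(1/2) = 5/2 + (20 + 14*j/3) = 45/2 + 14*j/3)
4 + H(1, Q(2, -1))*2 = 4 + (45/2 + (14/3)*1)*2 = 4 + (45/2 + 14/3)*2 = 4 + (163/6)*2 = 4 + 163/3 = 175/3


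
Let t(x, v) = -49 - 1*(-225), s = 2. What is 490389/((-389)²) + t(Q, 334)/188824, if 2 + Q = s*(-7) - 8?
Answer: 11577980629/3571629563 ≈ 3.2417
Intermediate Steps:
Q = -24 (Q = -2 + (2*(-7) - 8) = -2 + (-14 - 8) = -2 - 22 = -24)
t(x, v) = 176 (t(x, v) = -49 + 225 = 176)
490389/((-389)²) + t(Q, 334)/188824 = 490389/((-389)²) + 176/188824 = 490389/151321 + 176*(1/188824) = 490389*(1/151321) + 22/23603 = 490389/151321 + 22/23603 = 11577980629/3571629563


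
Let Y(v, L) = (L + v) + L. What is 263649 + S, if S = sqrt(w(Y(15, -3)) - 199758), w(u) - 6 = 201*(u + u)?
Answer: 263649 + I*sqrt(196134) ≈ 2.6365e+5 + 442.87*I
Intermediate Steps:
Y(v, L) = v + 2*L
w(u) = 6 + 402*u (w(u) = 6 + 201*(u + u) = 6 + 201*(2*u) = 6 + 402*u)
S = I*sqrt(196134) (S = sqrt((6 + 402*(15 + 2*(-3))) - 199758) = sqrt((6 + 402*(15 - 6)) - 199758) = sqrt((6 + 402*9) - 199758) = sqrt((6 + 3618) - 199758) = sqrt(3624 - 199758) = sqrt(-196134) = I*sqrt(196134) ≈ 442.87*I)
263649 + S = 263649 + I*sqrt(196134)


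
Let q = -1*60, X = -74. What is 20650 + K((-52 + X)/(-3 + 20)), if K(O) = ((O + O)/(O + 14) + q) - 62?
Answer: 82103/4 ≈ 20526.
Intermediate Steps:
q = -60
K(O) = -122 + 2*O/(14 + O) (K(O) = ((O + O)/(O + 14) - 60) - 62 = ((2*O)/(14 + O) - 60) - 62 = (2*O/(14 + O) - 60) - 62 = (-60 + 2*O/(14 + O)) - 62 = -122 + 2*O/(14 + O))
20650 + K((-52 + X)/(-3 + 20)) = 20650 + 4*(-427 - 30*(-52 - 74)/(-3 + 20))/(14 + (-52 - 74)/(-3 + 20)) = 20650 + 4*(-427 - (-3780)/17)/(14 - 126/17) = 20650 + 4*(-427 - (-3780)/17)/(14 - 126*1/17) = 20650 + 4*(-427 - 30*(-126/17))/(14 - 126/17) = 20650 + 4*(-427 + 3780/17)/(112/17) = 20650 + 4*(17/112)*(-3479/17) = 20650 - 497/4 = 82103/4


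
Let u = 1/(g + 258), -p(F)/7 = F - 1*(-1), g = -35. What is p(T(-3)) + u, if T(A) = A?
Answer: 3123/223 ≈ 14.004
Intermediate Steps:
p(F) = -7 - 7*F (p(F) = -7*(F - 1*(-1)) = -7*(F + 1) = -7*(1 + F) = -7 - 7*F)
u = 1/223 (u = 1/(-35 + 258) = 1/223 ≈ 0.0044843)
p(T(-3)) + u = (-7 - 7*(-3)) + 1/223 = (-7 + 21) + 1/223 = 14 + 1/223 = 3123/223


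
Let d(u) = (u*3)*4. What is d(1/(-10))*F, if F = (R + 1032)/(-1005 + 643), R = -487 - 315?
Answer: 138/181 ≈ 0.76243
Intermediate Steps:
R = -802
d(u) = 12*u (d(u) = (3*u)*4 = 12*u)
F = -115/181 (F = (-802 + 1032)/(-1005 + 643) = 230/(-362) = 230*(-1/362) = -115/181 ≈ -0.63536)
d(1/(-10))*F = (12/(-10))*(-115/181) = (12*(-⅒))*(-115/181) = -6/5*(-115/181) = 138/181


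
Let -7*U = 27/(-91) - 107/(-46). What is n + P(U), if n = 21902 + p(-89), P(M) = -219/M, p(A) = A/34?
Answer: 6543381297/288830 ≈ 22655.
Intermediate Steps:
p(A) = A/34 (p(A) = A*(1/34) = A/34)
U = -8495/29302 (U = -(27/(-91) - 107/(-46))/7 = -(27*(-1/91) - 107*(-1/46))/7 = -(-27/91 + 107/46)/7 = -⅐*8495/4186 = -8495/29302 ≈ -0.28991)
n = 744579/34 (n = 21902 + (1/34)*(-89) = 21902 - 89/34 = 744579/34 ≈ 21899.)
n + P(U) = 744579/34 - 219/(-8495/29302) = 744579/34 - 219*(-29302/8495) = 744579/34 + 6417138/8495 = 6543381297/288830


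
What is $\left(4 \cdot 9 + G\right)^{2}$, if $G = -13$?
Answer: $529$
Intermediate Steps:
$\left(4 \cdot 9 + G\right)^{2} = \left(4 \cdot 9 - 13\right)^{2} = \left(36 - 13\right)^{2} = 23^{2} = 529$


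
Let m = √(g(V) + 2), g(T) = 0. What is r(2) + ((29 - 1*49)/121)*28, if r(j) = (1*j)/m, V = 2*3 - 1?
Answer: -560/121 + √2 ≈ -3.2139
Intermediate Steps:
V = 5 (V = 6 - 1 = 5)
m = √2 (m = √(0 + 2) = √2 ≈ 1.4142)
r(j) = j*√2/2 (r(j) = (1*j)/(√2) = j*(√2/2) = j*√2/2)
r(2) + ((29 - 1*49)/121)*28 = (½)*2*√2 + ((29 - 1*49)/121)*28 = √2 + ((29 - 49)*(1/121))*28 = √2 - 20*1/121*28 = √2 - 20/121*28 = √2 - 560/121 = -560/121 + √2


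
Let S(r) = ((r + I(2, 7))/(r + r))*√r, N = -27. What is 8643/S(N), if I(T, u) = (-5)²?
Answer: -25929*I*√3 ≈ -44910.0*I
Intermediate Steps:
I(T, u) = 25
S(r) = (25 + r)/(2*√r) (S(r) = ((r + 25)/(r + r))*√r = ((25 + r)/((2*r)))*√r = ((25 + r)*(1/(2*r)))*√r = ((25 + r)/(2*r))*√r = (25 + r)/(2*√r))
8643/S(N) = 8643/(((25 - 27)/(2*√(-27)))) = 8643/(((½)*(-I*√3/9)*(-2))) = 8643/((I*√3/9)) = 8643*(-3*I*√3) = -25929*I*√3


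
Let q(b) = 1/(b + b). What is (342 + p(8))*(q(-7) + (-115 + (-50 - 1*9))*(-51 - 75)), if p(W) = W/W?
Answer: 15039815/2 ≈ 7.5199e+6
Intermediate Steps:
p(W) = 1
q(b) = 1/(2*b)
(342 + p(8))*(q(-7) + (-115 + (-50 - 1*9))*(-51 - 75)) = (342 + 1)*((½)/(-7) + (-115 + (-50 - 1*9))*(-51 - 75)) = 343*((½)*(-⅐) + (-115 + (-50 - 9))*(-126)) = 343*(-1/14 + (-115 - 59)*(-126)) = 343*(-1/14 - 174*(-126)) = 343*(-1/14 + 21924) = 343*(306935/14) = 15039815/2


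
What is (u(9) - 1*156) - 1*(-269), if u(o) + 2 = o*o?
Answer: 192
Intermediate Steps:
u(o) = -2 + o² (u(o) = -2 + o*o = -2 + o²)
(u(9) - 1*156) - 1*(-269) = ((-2 + 9²) - 1*156) - 1*(-269) = ((-2 + 81) - 156) + 269 = (79 - 156) + 269 = -77 + 269 = 192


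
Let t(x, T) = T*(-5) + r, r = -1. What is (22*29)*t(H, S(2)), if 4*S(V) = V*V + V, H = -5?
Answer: -5423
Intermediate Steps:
S(V) = V/4 + V**2/4 (S(V) = (V*V + V)/4 = (V**2 + V)/4 = (V + V**2)/4 = V/4 + V**2/4)
t(x, T) = -1 - 5*T (t(x, T) = T*(-5) - 1 = -5*T - 1 = -1 - 5*T)
(22*29)*t(H, S(2)) = (22*29)*(-1 - 5*2*(1 + 2)/4) = 638*(-1 - 5*2*3/4) = 638*(-1 - 5*3/2) = 638*(-1 - 15/2) = 638*(-17/2) = -5423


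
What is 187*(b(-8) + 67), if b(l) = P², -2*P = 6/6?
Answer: 50303/4 ≈ 12576.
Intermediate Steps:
P = -½ (P = -3/6 = -½*1 = -½ ≈ -0.50000)
b(l) = ¼ (b(l) = (-½)² = ¼)
187*(b(-8) + 67) = 187*(¼ + 67) = 187*(269/4) = 50303/4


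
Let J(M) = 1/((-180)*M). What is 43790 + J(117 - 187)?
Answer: 551754001/12600 ≈ 43790.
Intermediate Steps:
J(M) = -1/(180*M)
43790 + J(117 - 187) = 43790 - 1/(180*(117 - 187)) = 43790 - 1/180/(-70) = 43790 - 1/180*(-1/70) = 43790 + 1/12600 = 551754001/12600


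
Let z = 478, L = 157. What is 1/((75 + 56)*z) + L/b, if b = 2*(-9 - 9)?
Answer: -4915495/1127124 ≈ -4.3611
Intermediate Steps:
b = -36 (b = 2*(-18) = -36)
1/((75 + 56)*z) + L/b = 1/((75 + 56)*478) + 157/(-36) = (1/478)/131 + 157*(-1/36) = (1/131)*(1/478) - 157/36 = 1/62618 - 157/36 = -4915495/1127124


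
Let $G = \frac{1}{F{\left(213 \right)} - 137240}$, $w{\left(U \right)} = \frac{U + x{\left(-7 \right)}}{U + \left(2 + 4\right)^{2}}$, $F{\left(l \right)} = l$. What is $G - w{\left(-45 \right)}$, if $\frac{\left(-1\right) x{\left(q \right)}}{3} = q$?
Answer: $- \frac{1096219}{411081} \approx -2.6667$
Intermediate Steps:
$x{\left(q \right)} = - 3 q$
$w{\left(U \right)} = \frac{21 + U}{36 + U}$ ($w{\left(U \right)} = \frac{U - -21}{U + \left(2 + 4\right)^{2}} = \frac{U + 21}{U + 6^{2}} = \frac{21 + U}{U + 36} = \frac{21 + U}{36 + U}$)
$G = - \frac{1}{137027}$ ($G = \frac{1}{213 - 137240} = \frac{1}{-137027} = - \frac{1}{137027} \approx -7.2978 \cdot 10^{-6}$)
$G - w{\left(-45 \right)} = - \frac{1}{137027} - \frac{21 - 45}{36 - 45} = - \frac{1}{137027} - \frac{1}{-9} \left(-24\right) = - \frac{1}{137027} - \left(- \frac{1}{9}\right) \left(-24\right) = - \frac{1}{137027} - \frac{8}{3} = - \frac{1096219}{411081}$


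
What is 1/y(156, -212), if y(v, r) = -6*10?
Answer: -1/60 ≈ -0.016667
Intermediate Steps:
y(v, r) = -60
1/y(156, -212) = 1/(-60) = -1/60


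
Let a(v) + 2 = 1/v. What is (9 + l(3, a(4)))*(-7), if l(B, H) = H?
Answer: -203/4 ≈ -50.750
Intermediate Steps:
a(v) = -2 + 1/v
(9 + l(3, a(4)))*(-7) = (9 + (-2 + 1/4))*(-7) = (9 - 7/4)*(-7) = (29/4)*(-7) = -203/4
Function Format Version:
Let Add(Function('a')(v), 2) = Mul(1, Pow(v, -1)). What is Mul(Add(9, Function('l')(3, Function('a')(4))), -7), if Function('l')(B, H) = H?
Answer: Rational(-203, 4) ≈ -50.750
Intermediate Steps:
Function('a')(v) = Add(-2, Pow(v, -1)) (Function('a')(v) = Add(-2, Mul(1, Pow(v, -1))) = Add(-2, Pow(v, -1)))
Mul(Add(9, Function('l')(3, Function('a')(4))), -7) = Mul(Add(9, Add(-2, Pow(4, -1))), -7) = Mul(Add(9, Add(-2, Rational(1, 4))), -7) = Mul(Add(9, Rational(-7, 4)), -7) = Mul(Rational(29, 4), -7) = Rational(-203, 4)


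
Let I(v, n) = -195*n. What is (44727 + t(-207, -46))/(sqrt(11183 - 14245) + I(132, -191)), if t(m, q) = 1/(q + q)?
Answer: 153258817335/127621764004 - 4114883*I*sqrt(3062)/127621764004 ≈ 1.2009 - 0.0017842*I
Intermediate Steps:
t(m, q) = 1/(2*q)
(44727 + t(-207, -46))/(sqrt(11183 - 14245) + I(132, -191)) = (44727 + (1/2)/(-46))/(sqrt(11183 - 14245) - 195*(-191)) = (44727 + (1/2)*(-1/46))/(sqrt(-3062) + 37245) = (44727 - 1/92)/(I*sqrt(3062) + 37245) = 4114883/(92*(37245 + I*sqrt(3062)))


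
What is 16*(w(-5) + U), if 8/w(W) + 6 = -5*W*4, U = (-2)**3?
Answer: -5952/47 ≈ -126.64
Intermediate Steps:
U = -8
w(W) = 8/(-6 - 20*W) (w(W) = 8/(-6 - 5*W*4) = 8/(-6 - 20*W))
16*(w(-5) + U) = 16*(-4/(3 + 10*(-5)) - 8) = 16*(-4/(3 - 50) - 8) = 16*(-4/(-47) - 8) = 16*(-4*(-1/47) - 8) = 16*(4/47 - 8) = 16*(-372/47) = -5952/47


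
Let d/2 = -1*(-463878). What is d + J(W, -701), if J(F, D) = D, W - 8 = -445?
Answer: 927055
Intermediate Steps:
W = -437 (W = 8 - 445 = -437)
d = 927756 (d = 2*(-1*(-463878)) = 2*463878 = 927756)
d + J(W, -701) = 927756 - 701 = 927055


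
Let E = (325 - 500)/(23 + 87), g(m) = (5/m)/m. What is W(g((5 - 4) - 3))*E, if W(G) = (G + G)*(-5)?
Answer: 875/44 ≈ 19.886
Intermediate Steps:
g(m) = 5/m²
E = -35/22 (E = -175/110 = -175*1/110 = -35/22 ≈ -1.5909)
W(G) = -10*G (W(G) = (2*G)*(-5) = -10*G)
W(g((5 - 4) - 3))*E = -50/((5 - 4) - 3)²*(-35/22) = -50/(1 - 3)²*(-35/22) = -50/(-2)²*(-35/22) = -50/4*(-35/22) = -10*5/4*(-35/22) = -25/2*(-35/22) = 875/44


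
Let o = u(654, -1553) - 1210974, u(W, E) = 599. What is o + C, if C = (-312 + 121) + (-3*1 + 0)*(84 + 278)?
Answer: -1211652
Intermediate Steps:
C = -1277 (C = -191 + (-3 + 0)*362 = -191 - 3*362 = -191 - 1086 = -1277)
o = -1210375 (o = 599 - 1210974 = -1210375)
o + C = -1210375 - 1277 = -1211652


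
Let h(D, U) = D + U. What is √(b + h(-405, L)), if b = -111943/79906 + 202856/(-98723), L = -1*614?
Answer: I*√63626785827625333003786/7888560038 ≈ 31.976*I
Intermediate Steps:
L = -614
b = -27260760325/7888560038 (b = -111943*1/79906 + 202856*(-1/98723) = -111943/79906 - 202856/98723 = -27260760325/7888560038 ≈ -3.4557)
√(b + h(-405, L)) = √(-27260760325/7888560038 + (-405 - 614)) = √(-27260760325/7888560038 - 1019) = √(-8065703439047/7888560038) = I*√63626785827625333003786/7888560038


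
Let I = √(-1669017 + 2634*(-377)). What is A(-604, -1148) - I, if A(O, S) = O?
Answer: -604 - I*√2662035 ≈ -604.0 - 1631.6*I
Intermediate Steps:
I = I*√2662035 (I = √(-1669017 - 993018) = √(-2662035) = I*√2662035 ≈ 1631.6*I)
A(-604, -1148) - I = -604 - I*√2662035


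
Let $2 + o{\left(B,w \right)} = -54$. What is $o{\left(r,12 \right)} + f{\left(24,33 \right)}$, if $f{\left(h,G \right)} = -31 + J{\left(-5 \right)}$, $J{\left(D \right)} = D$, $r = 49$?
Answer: $-92$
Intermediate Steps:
$o{\left(B,w \right)} = -56$ ($o{\left(B,w \right)} = -2 - 54 = -56$)
$f{\left(h,G \right)} = -36$ ($f{\left(h,G \right)} = -31 - 5 = -36$)
$o{\left(r,12 \right)} + f{\left(24,33 \right)} = -56 - 36 = -92$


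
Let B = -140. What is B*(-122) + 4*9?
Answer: 17116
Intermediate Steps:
B*(-122) + 4*9 = -140*(-122) + 4*9 = 17080 + 36 = 17116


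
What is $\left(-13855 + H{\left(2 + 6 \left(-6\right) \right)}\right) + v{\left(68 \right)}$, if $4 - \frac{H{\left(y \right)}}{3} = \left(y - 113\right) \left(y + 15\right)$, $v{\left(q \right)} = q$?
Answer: $-22154$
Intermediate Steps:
$H{\left(y \right)} = 12 - 3 \left(-113 + y\right) \left(15 + y\right)$ ($H{\left(y \right)} = 12 - 3 \left(y - 113\right) \left(y + 15\right) = 12 - 3 \left(-113 + y\right) \left(15 + y\right)$)
$\left(-13855 + H{\left(2 + 6 \left(-6\right) \right)}\right) + v{\left(68 \right)} = \left(-13855 + \left(5097 - 3 \left(2 + 6 \left(-6\right)\right)^{2} + 294 \left(2 + 6 \left(-6\right)\right)\right)\right) + 68 = \left(-13855 + \left(5097 - 3 \left(2 - 36\right)^{2} + 294 \left(2 - 36\right)\right)\right) + 68 = \left(-13855 + \left(5097 - 3 \left(-34\right)^{2} + 294 \left(-34\right)\right)\right) + 68 = \left(-13855 - 8367\right) + 68 = -22222 + 68 = -22154$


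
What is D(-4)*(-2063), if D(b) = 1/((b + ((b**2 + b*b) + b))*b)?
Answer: 2063/96 ≈ 21.490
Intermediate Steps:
D(b) = 1/(b*(2*b + 2*b**2)) (D(b) = 1/((b + ((b**2 + b**2) + b))*b) = 1/((b + (2*b**2 + b))*b) = 1/((b + (b + 2*b**2))*b) = 1/((2*b + 2*b**2)*b) = 1/(b*(2*b + 2*b**2)))
D(-4)*(-2063) = ((1/2)/((-4)**2*(1 - 4)))*(-2063) = ((1/2)*(1/16)/(-3))*(-2063) = ((1/2)*(1/16)*(-1/3))*(-2063) = -1/96*(-2063) = 2063/96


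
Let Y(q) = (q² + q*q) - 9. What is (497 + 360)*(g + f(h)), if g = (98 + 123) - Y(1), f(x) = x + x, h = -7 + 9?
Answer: 198824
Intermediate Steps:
Y(q) = -9 + 2*q² (Y(q) = (q² + q²) - 9 = 2*q² - 9 = -9 + 2*q²)
h = 2
f(x) = 2*x
g = 228 (g = (98 + 123) - (-9 + 2*1²) = 221 - (-9 + 2*1) = 221 - (-9 + 2) = 221 - 1*(-7) = 221 + 7 = 228)
(497 + 360)*(g + f(h)) = (497 + 360)*(228 + 2*2) = 857*(228 + 4) = 857*232 = 198824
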